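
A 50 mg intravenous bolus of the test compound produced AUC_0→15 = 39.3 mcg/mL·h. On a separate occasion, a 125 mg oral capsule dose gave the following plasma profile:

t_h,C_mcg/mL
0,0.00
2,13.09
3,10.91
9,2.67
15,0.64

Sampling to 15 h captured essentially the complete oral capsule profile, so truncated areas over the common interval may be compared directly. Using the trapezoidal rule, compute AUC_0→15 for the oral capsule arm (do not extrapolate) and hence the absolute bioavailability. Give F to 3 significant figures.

F = 0.771

Trapezoidal AUC_0→15 (oral capsule):
  [0→2]: (0.00+13.09)/2 × 2 = 13.09
  [2→3]: (13.09+10.91)/2 × 1 = 12.0
  [3→9]: (10.91+2.67)/2 × 6 = 40.74
  [9→15]: (2.67+0.64)/2 × 6 = 9.93
  Sum = 75.76 mcg/mL·h
F = (AUC_ev/D_ev)/(AUC_iv/D_iv) = (75.76/125)/(39.3/50) = 0.60608/0.786 = 0.7711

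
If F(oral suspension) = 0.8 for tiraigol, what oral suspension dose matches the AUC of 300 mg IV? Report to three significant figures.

For equal systemic exposure: F × D_ev = D_iv
D_ev = D_iv / F = 300 / 0.8 = 375 mg

D_oral = 375 mg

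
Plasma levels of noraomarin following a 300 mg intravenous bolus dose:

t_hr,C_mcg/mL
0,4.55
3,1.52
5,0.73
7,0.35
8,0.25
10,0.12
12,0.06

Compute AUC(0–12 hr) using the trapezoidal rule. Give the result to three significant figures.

Trapezoidal AUC_0→12:
  [0→3]: (4.55+1.52)/2 × 3 = 9.105
  [3→5]: (1.52+0.73)/2 × 2 = 2.25
  [5→7]: (0.73+0.35)/2 × 2 = 1.08
  [7→8]: (0.35+0.25)/2 × 1 = 0.3
  [8→10]: (0.25+0.12)/2 × 2 = 0.37
  [10→12]: (0.12+0.06)/2 × 2 = 0.18
  Sum = 13.285 mcg/mL·hr

AUC = 13.3 mcg/mL·hr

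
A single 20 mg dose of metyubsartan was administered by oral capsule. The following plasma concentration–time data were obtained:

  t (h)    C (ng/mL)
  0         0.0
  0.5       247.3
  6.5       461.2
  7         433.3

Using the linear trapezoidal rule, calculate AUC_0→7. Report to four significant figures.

Trapezoidal AUC_0→7:
  [0→0.5]: (0.0+247.3)/2 × 0.5 = 61.825
  [0.5→6.5]: (247.3+461.2)/2 × 6 = 2125.5
  [6.5→7]: (461.2+433.3)/2 × 0.5 = 223.625
  Sum = 2410.95 ng/mL·h

AUC = 2411 ng/mL·h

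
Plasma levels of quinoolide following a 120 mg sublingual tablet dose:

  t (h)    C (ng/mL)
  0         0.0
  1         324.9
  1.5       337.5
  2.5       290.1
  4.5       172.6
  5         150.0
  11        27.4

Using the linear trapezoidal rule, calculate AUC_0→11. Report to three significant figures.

Trapezoidal AUC_0→11:
  [0→1]: (0.0+324.9)/2 × 1 = 162.45
  [1→1.5]: (324.9+337.5)/2 × 0.5 = 165.6
  [1.5→2.5]: (337.5+290.1)/2 × 1 = 313.8
  [2.5→4.5]: (290.1+172.6)/2 × 2 = 462.7
  [4.5→5]: (172.6+150.0)/2 × 0.5 = 80.65
  [5→11]: (150.0+27.4)/2 × 6 = 532.2
  Sum = 1717.4 ng/mL·h

AUC = 1720 ng/mL·h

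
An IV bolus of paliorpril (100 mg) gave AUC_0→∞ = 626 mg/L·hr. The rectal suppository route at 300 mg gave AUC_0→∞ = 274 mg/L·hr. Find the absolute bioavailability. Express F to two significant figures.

F = 0.15

F = (AUC_ev / D_ev) / (AUC_iv / D_iv)
  = (274/300) / (626/100)
  = 0.913333 / 6.26 = 0.1459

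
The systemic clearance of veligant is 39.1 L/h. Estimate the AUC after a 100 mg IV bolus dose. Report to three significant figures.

AUC = 2.56 mg/L·h

AUC_0→∞ = Dose_iv / CL
        = 100 / 39.1 = 2.55754 mg/L·h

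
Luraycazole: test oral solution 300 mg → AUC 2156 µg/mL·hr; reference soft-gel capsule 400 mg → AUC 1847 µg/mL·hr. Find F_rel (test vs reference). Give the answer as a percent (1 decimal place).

F_rel = 155.6%

F_rel = (AUC_test/D_test) / (AUC_ref/D_ref)
      = (2156/300) / (1847/400)
      = 7.18667 / 4.6175 = 1.5564 = 155.64%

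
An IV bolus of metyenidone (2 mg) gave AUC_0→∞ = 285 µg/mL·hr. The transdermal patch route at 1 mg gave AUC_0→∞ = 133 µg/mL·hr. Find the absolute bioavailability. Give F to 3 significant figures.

F = 0.933

F = (AUC_ev / D_ev) / (AUC_iv / D_iv)
  = (133/1) / (285/2)
  = 133 / 142.5 = 0.9333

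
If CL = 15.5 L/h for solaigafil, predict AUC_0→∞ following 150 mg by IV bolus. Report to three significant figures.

AUC = 9.68 mg/L·h

AUC_0→∞ = Dose_iv / CL
        = 150 / 15.5 = 9.67742 mg/L·h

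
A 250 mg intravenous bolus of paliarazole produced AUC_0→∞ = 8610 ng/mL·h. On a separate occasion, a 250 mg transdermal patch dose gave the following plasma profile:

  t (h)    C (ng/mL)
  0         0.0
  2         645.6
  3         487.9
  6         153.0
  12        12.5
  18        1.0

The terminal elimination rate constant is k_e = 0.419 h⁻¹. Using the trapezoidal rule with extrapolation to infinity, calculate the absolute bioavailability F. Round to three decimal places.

Trapezoidal AUC_0→18 (transdermal patch):
  [0→2]: (0.0+645.6)/2 × 2 = 645.6
  [2→3]: (645.6+487.9)/2 × 1 = 566.75
  [3→6]: (487.9+153.0)/2 × 3 = 961.35
  [6→12]: (153.0+12.5)/2 × 6 = 496.5
  [12→18]: (12.5+1.0)/2 × 6 = 40.5
  Sum = 2710.7 ng/mL·h
Tail: C_last/k_e = 1.0/0.419 = 2.387
AUC_0→∞ (transdermal patch) = 2710.7 + 2.387 = 2713.087 ng/mL·h
F = (AUC_ev/D_ev)/(AUC_iv/D_iv) = (2713.087/250)/(8610/250) = 10.852348/34.44 = 0.3151

F = 0.315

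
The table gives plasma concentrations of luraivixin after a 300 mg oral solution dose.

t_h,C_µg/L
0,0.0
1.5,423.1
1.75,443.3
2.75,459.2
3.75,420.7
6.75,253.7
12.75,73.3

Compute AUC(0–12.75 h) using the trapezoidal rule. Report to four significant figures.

AUC = 3309 µg/L·h

Trapezoidal AUC_0→12.75:
  [0→1.5]: (0.0+423.1)/2 × 1.5 = 317.325
  [1.5→1.75]: (423.1+443.3)/2 × 0.25 = 108.3
  [1.75→2.75]: (443.3+459.2)/2 × 1 = 451.25
  [2.75→3.75]: (459.2+420.7)/2 × 1 = 439.95
  [3.75→6.75]: (420.7+253.7)/2 × 3 = 1011.6
  [6.75→12.75]: (253.7+73.3)/2 × 6 = 981.0
  Sum = 3309.425 µg/L·h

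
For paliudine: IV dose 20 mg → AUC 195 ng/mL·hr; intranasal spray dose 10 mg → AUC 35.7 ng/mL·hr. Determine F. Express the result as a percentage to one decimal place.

F = (AUC_ev / D_ev) / (AUC_iv / D_iv)
  = (35.7/10) / (195/20)
  = 3.57 / 9.75 = 0.3662
  = 36.62%

F = 36.6%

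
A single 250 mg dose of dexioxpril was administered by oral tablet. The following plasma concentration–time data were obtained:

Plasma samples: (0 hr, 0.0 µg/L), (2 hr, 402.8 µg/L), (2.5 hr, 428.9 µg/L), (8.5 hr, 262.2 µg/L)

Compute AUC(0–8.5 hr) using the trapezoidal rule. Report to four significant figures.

AUC = 2684 µg/L·hr

Trapezoidal AUC_0→8.5:
  [0→2]: (0.0+402.8)/2 × 2 = 402.8
  [2→2.5]: (402.8+428.9)/2 × 0.5 = 207.925
  [2.5→8.5]: (428.9+262.2)/2 × 6 = 2073.3
  Sum = 2684.025 µg/L·hr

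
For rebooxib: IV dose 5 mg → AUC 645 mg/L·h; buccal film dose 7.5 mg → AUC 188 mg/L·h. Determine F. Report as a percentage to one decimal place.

F = 19.4%

F = (AUC_ev / D_ev) / (AUC_iv / D_iv)
  = (188/7.5) / (645/5)
  = 25.0667 / 129 = 0.1943
  = 19.43%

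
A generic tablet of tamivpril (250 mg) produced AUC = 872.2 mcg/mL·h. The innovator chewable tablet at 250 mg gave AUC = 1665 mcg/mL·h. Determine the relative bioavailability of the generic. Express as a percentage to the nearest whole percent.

F_rel = 52%

F_rel = (AUC_test/D_test) / (AUC_ref/D_ref)
      = (872.2/250) / (1665/250)
      = 3.4888 / 6.66 = 0.5238 = 52.38%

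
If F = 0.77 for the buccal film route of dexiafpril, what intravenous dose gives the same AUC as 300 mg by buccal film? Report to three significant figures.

Systemic exposure from an extravascular dose = F × D_ev, so the equivalent IV dose is F × D_ev.
D_iv = F × D_ev = 0.77 × 300 = 231 mg

D_iv = 231 mg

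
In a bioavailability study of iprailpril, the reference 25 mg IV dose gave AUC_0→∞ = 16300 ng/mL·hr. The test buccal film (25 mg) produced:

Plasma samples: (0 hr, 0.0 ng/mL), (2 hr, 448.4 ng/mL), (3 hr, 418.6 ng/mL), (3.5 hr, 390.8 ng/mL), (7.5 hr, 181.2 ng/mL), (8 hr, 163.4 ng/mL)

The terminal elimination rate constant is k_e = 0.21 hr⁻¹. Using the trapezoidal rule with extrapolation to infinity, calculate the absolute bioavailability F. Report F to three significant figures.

Trapezoidal AUC_0→8 (buccal film):
  [0→2]: (0.0+448.4)/2 × 2 = 448.4
  [2→3]: (448.4+418.6)/2 × 1 = 433.5
  [3→3.5]: (418.6+390.8)/2 × 0.5 = 202.35
  [3.5→7.5]: (390.8+181.2)/2 × 4 = 1144.0
  [7.5→8]: (181.2+163.4)/2 × 0.5 = 86.15
  Sum = 2314.4 ng/mL·hr
Tail: C_last/k_e = 163.4/0.21 = 778.095
AUC_0→∞ (buccal film) = 2314.4 + 778.095 = 3092.495 ng/mL·hr
F = (AUC_ev/D_ev)/(AUC_iv/D_iv) = (3092.495/25)/(16300/25) = 123.6998/652 = 0.1897

F = 0.190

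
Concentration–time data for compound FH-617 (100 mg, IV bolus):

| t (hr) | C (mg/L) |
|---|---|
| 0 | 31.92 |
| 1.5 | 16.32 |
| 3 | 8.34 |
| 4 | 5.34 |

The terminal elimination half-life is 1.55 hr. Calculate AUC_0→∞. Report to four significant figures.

AUC = 73.46 mg/L·hr

Trapezoidal AUC_0→4:
  [0→1.5]: (31.92+16.32)/2 × 1.5 = 36.18
  [1.5→3]: (16.32+8.34)/2 × 1.5 = 18.495
  [3→4]: (8.34+5.34)/2 × 1 = 6.84
  Sum = 61.515 mg/L·hr
k_e = ln2 / t½ = 0.693147 / 1.55 = 0.4472 hr^-1
Extrapolated tail: C_last / k_e = 5.34 / 0.4472 = 11.941
AUC_0→∞ = 61.515 + 11.941 = 73.456 mg/L·hr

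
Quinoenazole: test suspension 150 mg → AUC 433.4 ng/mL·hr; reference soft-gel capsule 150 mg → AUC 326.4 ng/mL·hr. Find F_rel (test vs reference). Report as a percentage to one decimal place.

F_rel = (AUC_test/D_test) / (AUC_ref/D_ref)
      = (433.4/150) / (326.4/150)
      = 2.88933 / 2.176 = 1.3278 = 132.78%

F_rel = 132.8%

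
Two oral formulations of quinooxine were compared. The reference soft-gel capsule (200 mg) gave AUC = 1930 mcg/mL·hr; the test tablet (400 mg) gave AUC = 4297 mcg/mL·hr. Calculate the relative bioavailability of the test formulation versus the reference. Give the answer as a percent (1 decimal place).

F_rel = (AUC_test/D_test) / (AUC_ref/D_ref)
      = (4297/400) / (1930/200)
      = 10.7425 / 9.65 = 1.1132 = 111.32%

F_rel = 111.3%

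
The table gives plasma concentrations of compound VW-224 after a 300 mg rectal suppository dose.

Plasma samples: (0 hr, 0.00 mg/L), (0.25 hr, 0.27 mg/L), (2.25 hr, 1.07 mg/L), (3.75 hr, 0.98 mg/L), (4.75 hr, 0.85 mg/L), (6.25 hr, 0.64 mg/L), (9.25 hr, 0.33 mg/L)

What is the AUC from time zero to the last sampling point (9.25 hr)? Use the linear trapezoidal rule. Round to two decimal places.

Trapezoidal AUC_0→9.25:
  [0→0.25]: (0.00+0.27)/2 × 0.25 = 0.03375
  [0.25→2.25]: (0.27+1.07)/2 × 2 = 1.34
  [2.25→3.75]: (1.07+0.98)/2 × 1.5 = 1.5375
  [3.75→4.75]: (0.98+0.85)/2 × 1 = 0.915
  [4.75→6.25]: (0.85+0.64)/2 × 1.5 = 1.1175
  [6.25→9.25]: (0.64+0.33)/2 × 3 = 1.455
  Sum = 6.39875 mg/L·hr

AUC = 6.40 mg/L·hr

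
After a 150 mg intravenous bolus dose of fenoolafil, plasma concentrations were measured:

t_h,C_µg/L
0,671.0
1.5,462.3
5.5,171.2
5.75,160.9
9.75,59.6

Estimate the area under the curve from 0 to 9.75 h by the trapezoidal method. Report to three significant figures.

Trapezoidal AUC_0→9.75:
  [0→1.5]: (671.0+462.3)/2 × 1.5 = 849.975
  [1.5→5.5]: (462.3+171.2)/2 × 4 = 1267.0
  [5.5→5.75]: (171.2+160.9)/2 × 0.25 = 41.5125
  [5.75→9.75]: (160.9+59.6)/2 × 4 = 441.0
  Sum = 2599.4875 µg/L·h

AUC = 2600 µg/L·h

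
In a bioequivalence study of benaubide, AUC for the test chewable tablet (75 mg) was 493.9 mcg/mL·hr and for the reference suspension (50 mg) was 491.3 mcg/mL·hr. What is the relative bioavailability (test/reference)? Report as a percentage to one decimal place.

F_rel = 67.0%

F_rel = (AUC_test/D_test) / (AUC_ref/D_ref)
      = (493.9/75) / (491.3/50)
      = 6.58533 / 9.826 = 0.6702 = 67.02%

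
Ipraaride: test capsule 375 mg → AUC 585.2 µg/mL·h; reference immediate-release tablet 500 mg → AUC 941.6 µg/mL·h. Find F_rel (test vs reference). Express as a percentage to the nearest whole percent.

F_rel = 83%

F_rel = (AUC_test/D_test) / (AUC_ref/D_ref)
      = (585.2/375) / (941.6/500)
      = 1.56053 / 1.8832 = 0.8287 = 82.87%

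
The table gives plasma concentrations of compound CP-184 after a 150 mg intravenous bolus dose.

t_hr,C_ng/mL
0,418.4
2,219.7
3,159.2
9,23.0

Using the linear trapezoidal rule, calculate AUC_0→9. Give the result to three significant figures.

Trapezoidal AUC_0→9:
  [0→2]: (418.4+219.7)/2 × 2 = 638.1
  [2→3]: (219.7+159.2)/2 × 1 = 189.45
  [3→9]: (159.2+23.0)/2 × 6 = 546.6
  Sum = 1374.15 ng/mL·hr

AUC = 1370 ng/mL·hr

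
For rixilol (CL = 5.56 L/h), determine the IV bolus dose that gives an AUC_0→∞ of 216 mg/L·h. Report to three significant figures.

Dose = 1200 mg

Dose_iv = CL × AUC_0→∞
     = 5.56 × 216 = 1200.96 mg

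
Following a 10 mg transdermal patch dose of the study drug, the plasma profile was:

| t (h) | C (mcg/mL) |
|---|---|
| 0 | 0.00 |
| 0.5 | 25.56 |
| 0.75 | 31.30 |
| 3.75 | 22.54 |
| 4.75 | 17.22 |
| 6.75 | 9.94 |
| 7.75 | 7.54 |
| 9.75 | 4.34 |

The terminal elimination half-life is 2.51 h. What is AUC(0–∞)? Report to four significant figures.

Trapezoidal AUC_0→9.75:
  [0→0.5]: (0.00+25.56)/2 × 0.5 = 6.39
  [0.5→0.75]: (25.56+31.30)/2 × 0.25 = 7.1075
  [0.75→3.75]: (31.30+22.54)/2 × 3 = 80.76
  [3.75→4.75]: (22.54+17.22)/2 × 1 = 19.88
  [4.75→6.75]: (17.22+9.94)/2 × 2 = 27.16
  [6.75→7.75]: (9.94+7.54)/2 × 1 = 8.74
  [7.75→9.75]: (7.54+4.34)/2 × 2 = 11.88
  Sum = 161.9175 mcg/mL·h
k_e = ln2 / t½ = 0.693147 / 2.51 = 0.2762 h^-1
Extrapolated tail: C_last / k_e = 4.34 / 0.2762 = 15.713
AUC_0→∞ = 161.9175 + 15.713 = 177.6305 mcg/mL·h

AUC = 177.6 mcg/mL·h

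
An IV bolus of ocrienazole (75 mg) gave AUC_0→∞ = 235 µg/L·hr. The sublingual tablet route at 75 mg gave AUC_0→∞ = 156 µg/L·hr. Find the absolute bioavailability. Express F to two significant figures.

F = 0.66

F = (AUC_ev / D_ev) / (AUC_iv / D_iv)
  = (156/75) / (235/75)
  = 2.08 / 3.13333 = 0.6638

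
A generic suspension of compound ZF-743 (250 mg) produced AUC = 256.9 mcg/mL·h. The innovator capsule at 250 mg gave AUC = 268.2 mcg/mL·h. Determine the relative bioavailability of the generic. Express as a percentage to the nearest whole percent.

F_rel = 96%

F_rel = (AUC_test/D_test) / (AUC_ref/D_ref)
      = (256.9/250) / (268.2/250)
      = 1.0276 / 1.0728 = 0.9579 = 95.79%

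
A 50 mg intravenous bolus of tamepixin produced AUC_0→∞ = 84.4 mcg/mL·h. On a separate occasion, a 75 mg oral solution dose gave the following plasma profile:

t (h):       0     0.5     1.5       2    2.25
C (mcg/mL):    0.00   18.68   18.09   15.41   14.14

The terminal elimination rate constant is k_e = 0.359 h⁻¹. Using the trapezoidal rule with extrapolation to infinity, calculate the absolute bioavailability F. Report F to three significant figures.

Trapezoidal AUC_0→2.25 (oral solution):
  [0→0.5]: (0.00+18.68)/2 × 0.5 = 4.67
  [0.5→1.5]: (18.68+18.09)/2 × 1 = 18.385
  [1.5→2]: (18.09+15.41)/2 × 0.5 = 8.375
  [2→2.25]: (15.41+14.14)/2 × 0.25 = 3.69375
  Sum = 35.12375 mcg/mL·h
Tail: C_last/k_e = 14.14/0.359 = 39.387
AUC_0→∞ (oral solution) = 35.12375 + 39.387 = 74.51075 mcg/mL·h
F = (AUC_ev/D_ev)/(AUC_iv/D_iv) = (74.51075/75)/(84.4/50) = 0.993477/1.688 = 0.5886

F = 0.589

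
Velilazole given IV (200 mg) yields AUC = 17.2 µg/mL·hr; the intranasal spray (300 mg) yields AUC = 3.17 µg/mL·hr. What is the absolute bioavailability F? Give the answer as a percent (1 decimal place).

F = 12.3%

F = (AUC_ev / D_ev) / (AUC_iv / D_iv)
  = (3.17/300) / (17.2/200)
  = 0.0105667 / 0.086 = 0.1229
  = 12.29%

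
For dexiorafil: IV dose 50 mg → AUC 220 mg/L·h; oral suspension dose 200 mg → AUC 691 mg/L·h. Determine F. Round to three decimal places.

F = 0.785

F = (AUC_ev / D_ev) / (AUC_iv / D_iv)
  = (691/200) / (220/50)
  = 3.455 / 4.4 = 0.7852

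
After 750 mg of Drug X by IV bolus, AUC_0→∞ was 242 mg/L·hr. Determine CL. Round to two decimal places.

CL = 3.10 L/hr

CL = Dose_iv / AUC_0→∞
   = 750 / 242 = 3.09917 L/hr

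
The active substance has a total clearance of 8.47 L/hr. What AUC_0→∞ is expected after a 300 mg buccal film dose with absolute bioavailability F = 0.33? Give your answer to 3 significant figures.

AUC = 11.7 mg/L·hr

AUC_0→∞ = F × Dose / CL
        = 0.33 × 300 / 8.47 = 11.6883 mg/L·hr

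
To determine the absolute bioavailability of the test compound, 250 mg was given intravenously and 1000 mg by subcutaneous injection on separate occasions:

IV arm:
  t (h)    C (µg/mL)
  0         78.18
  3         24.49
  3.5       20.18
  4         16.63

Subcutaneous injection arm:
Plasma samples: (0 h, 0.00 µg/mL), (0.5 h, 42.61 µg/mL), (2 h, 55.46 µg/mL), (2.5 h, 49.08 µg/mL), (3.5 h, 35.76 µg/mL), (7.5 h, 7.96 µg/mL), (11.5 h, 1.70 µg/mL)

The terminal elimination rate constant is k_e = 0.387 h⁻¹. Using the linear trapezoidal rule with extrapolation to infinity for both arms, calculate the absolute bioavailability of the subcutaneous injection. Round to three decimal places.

Trapezoidal AUC_0→4 (IV):
  [0→3]: (78.18+24.49)/2 × 3 = 154.005
  [3→3.5]: (24.49+20.18)/2 × 0.5 = 11.1675
  [3.5→4]: (20.18+16.63)/2 × 0.5 = 9.2025
  Sum = 174.375 µg/mL·h
IV tail: 16.63/0.387 = 42.972; AUC_iv,0→∞ = 174.375 + 42.972 = 217.347 µg/mL·h
Trapezoidal AUC_0→11.5 (subcutaneous injection):
  [0→0.5]: (0.00+42.61)/2 × 0.5 = 10.6525
  [0.5→2]: (42.61+55.46)/2 × 1.5 = 73.5525
  [2→2.5]: (55.46+49.08)/2 × 0.5 = 26.135
  [2.5→3.5]: (49.08+35.76)/2 × 1 = 42.42
  [3.5→7.5]: (35.76+7.96)/2 × 4 = 87.44
  [7.5→11.5]: (7.96+1.70)/2 × 4 = 19.32
  Sum = 259.52 µg/mL·h
subcutaneous injection tail: 1.70/0.387 = 4.393; AUC_ev,0→∞ = 259.52 + 4.393 = 263.913 µg/mL·h
F = (AUC_ev/D_ev)/(AUC_iv/D_iv) = (263.913/1000)/(217.347/250) = 0.263913/0.869388 = 0.3036

F = 0.304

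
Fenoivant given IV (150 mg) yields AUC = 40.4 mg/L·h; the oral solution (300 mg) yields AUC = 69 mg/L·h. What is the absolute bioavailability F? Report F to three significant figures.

F = 0.854

F = (AUC_ev / D_ev) / (AUC_iv / D_iv)
  = (69/300) / (40.4/150)
  = 0.23 / 0.269333 = 0.8540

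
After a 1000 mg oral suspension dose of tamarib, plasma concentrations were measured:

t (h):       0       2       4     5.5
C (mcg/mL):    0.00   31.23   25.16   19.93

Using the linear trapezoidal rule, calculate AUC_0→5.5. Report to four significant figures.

Trapezoidal AUC_0→5.5:
  [0→2]: (0.00+31.23)/2 × 2 = 31.23
  [2→4]: (31.23+25.16)/2 × 2 = 56.39
  [4→5.5]: (25.16+19.93)/2 × 1.5 = 33.8175
  Sum = 121.4375 mcg/mL·h

AUC = 121.4 mcg/mL·h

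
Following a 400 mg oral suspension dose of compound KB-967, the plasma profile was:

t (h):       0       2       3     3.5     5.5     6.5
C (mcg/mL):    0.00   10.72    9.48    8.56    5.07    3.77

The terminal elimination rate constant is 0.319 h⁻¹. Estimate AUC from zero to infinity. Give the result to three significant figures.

AUC = 55.2 mcg/mL·h

Trapezoidal AUC_0→6.5:
  [0→2]: (0.00+10.72)/2 × 2 = 10.72
  [2→3]: (10.72+9.48)/2 × 1 = 10.1
  [3→3.5]: (9.48+8.56)/2 × 0.5 = 4.51
  [3.5→5.5]: (8.56+5.07)/2 × 2 = 13.63
  [5.5→6.5]: (5.07+3.77)/2 × 1 = 4.42
  Sum = 43.38 mcg/mL·h
Extrapolated tail: C_last / k_e = 3.77 / 0.319 = 11.818
AUC_0→∞ = 43.38 + 11.818 = 55.198 mcg/mL·h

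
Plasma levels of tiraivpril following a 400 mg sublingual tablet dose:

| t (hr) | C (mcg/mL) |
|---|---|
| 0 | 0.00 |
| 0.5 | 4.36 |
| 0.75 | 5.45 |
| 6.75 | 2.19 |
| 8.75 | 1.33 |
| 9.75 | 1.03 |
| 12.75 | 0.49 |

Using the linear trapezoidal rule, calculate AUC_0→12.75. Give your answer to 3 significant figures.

AUC = 32.2 mcg/mL·hr

Trapezoidal AUC_0→12.75:
  [0→0.5]: (0.00+4.36)/2 × 0.5 = 1.09
  [0.5→0.75]: (4.36+5.45)/2 × 0.25 = 1.22625
  [0.75→6.75]: (5.45+2.19)/2 × 6 = 22.92
  [6.75→8.75]: (2.19+1.33)/2 × 2 = 3.52
  [8.75→9.75]: (1.33+1.03)/2 × 1 = 1.18
  [9.75→12.75]: (1.03+0.49)/2 × 3 = 2.28
  Sum = 32.21625 mcg/mL·hr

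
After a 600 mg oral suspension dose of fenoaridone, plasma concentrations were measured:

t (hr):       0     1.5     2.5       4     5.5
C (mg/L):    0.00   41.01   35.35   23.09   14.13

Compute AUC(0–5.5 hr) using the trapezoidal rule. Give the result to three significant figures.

Trapezoidal AUC_0→5.5:
  [0→1.5]: (0.00+41.01)/2 × 1.5 = 30.7575
  [1.5→2.5]: (41.01+35.35)/2 × 1 = 38.18
  [2.5→4]: (35.35+23.09)/2 × 1.5 = 43.83
  [4→5.5]: (23.09+14.13)/2 × 1.5 = 27.915
  Sum = 140.6825 mg/L·hr

AUC = 141 mg/L·hr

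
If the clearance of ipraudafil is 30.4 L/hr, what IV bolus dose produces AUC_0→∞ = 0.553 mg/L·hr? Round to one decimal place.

Dose_iv = CL × AUC_0→∞
     = 30.4 × 0.553 = 16.8112 mg

Dose = 16.8 mg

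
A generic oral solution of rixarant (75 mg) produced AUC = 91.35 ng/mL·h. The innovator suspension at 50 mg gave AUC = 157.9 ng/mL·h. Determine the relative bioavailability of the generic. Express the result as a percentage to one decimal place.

F_rel = 38.6%

F_rel = (AUC_test/D_test) / (AUC_ref/D_ref)
      = (91.35/75) / (157.9/50)
      = 1.218 / 3.158 = 0.3857 = 38.57%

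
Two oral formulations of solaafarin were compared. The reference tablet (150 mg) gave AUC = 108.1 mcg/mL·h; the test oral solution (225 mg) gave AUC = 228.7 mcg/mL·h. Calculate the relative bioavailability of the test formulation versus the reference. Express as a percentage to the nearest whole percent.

F_rel = (AUC_test/D_test) / (AUC_ref/D_ref)
      = (228.7/225) / (108.1/150)
      = 1.01644 / 0.720667 = 1.4104 = 141.04%

F_rel = 141%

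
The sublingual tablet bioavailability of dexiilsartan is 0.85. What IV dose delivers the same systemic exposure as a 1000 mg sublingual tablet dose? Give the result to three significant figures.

Systemic exposure from an extravascular dose = F × D_ev, so the equivalent IV dose is F × D_ev.
D_iv = F × D_ev = 0.85 × 1000 = 850 mg

D_iv = 850 mg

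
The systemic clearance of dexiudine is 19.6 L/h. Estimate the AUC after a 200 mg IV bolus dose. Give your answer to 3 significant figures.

AUC = 10.2 mg/L·h

AUC_0→∞ = Dose_iv / CL
        = 200 / 19.6 = 10.2041 mg/L·h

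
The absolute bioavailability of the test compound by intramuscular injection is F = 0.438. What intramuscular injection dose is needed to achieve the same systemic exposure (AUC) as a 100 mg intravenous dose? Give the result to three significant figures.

D_intramuscular = 228 mg

For equal systemic exposure: F × D_ev = D_iv
D_ev = D_iv / F = 100 / 0.438 = 228.311 mg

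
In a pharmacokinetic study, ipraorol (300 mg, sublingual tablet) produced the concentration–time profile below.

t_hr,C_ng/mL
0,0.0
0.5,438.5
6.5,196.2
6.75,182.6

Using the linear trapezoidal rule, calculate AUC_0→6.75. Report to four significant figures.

Trapezoidal AUC_0→6.75:
  [0→0.5]: (0.0+438.5)/2 × 0.5 = 109.625
  [0.5→6.5]: (438.5+196.2)/2 × 6 = 1904.1
  [6.5→6.75]: (196.2+182.6)/2 × 0.25 = 47.35
  Sum = 2061.075 ng/mL·hr

AUC = 2061 ng/mL·hr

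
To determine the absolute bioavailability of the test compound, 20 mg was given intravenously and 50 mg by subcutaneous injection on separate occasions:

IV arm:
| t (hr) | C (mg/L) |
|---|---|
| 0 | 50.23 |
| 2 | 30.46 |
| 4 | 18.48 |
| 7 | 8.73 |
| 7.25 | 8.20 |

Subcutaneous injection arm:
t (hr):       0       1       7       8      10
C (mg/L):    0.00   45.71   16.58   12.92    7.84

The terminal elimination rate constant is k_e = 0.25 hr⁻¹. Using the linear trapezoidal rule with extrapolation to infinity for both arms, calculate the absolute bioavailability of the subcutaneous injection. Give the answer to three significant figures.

F = 0.539

Trapezoidal AUC_0→7.25 (IV):
  [0→2]: (50.23+30.46)/2 × 2 = 80.69
  [2→4]: (30.46+18.48)/2 × 2 = 48.94
  [4→7]: (18.48+8.73)/2 × 3 = 40.815
  [7→7.25]: (8.73+8.20)/2 × 0.25 = 2.11625
  Sum = 172.56125 mg/L·hr
IV tail: 8.20/0.25 = 32.800; AUC_iv,0→∞ = 172.56125 + 32.800 = 205.36125 mg/L·hr
Trapezoidal AUC_0→10 (subcutaneous injection):
  [0→1]: (0.00+45.71)/2 × 1 = 22.855
  [1→7]: (45.71+16.58)/2 × 6 = 186.87
  [7→8]: (16.58+12.92)/2 × 1 = 14.75
  [8→10]: (12.92+7.84)/2 × 2 = 20.76
  Sum = 245.235 mg/L·hr
subcutaneous injection tail: 7.84/0.25 = 31.360; AUC_ev,0→∞ = 245.235 + 31.360 = 276.595 mg/L·hr
F = (AUC_ev/D_ev)/(AUC_iv/D_iv) = (276.595/50)/(205.36125/20) = 5.5319/10.2681 = 0.5387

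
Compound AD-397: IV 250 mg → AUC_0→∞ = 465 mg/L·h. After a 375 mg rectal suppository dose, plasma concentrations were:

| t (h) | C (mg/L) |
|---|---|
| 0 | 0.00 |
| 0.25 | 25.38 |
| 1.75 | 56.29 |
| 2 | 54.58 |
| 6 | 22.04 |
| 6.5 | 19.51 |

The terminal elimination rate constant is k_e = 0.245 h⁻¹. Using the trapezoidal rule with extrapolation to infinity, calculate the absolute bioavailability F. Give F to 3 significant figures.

Trapezoidal AUC_0→6.5 (rectal suppository):
  [0→0.25]: (0.00+25.38)/2 × 0.25 = 3.1725
  [0.25→1.75]: (25.38+56.29)/2 × 1.5 = 61.2525
  [1.75→2]: (56.29+54.58)/2 × 0.25 = 13.85875
  [2→6]: (54.58+22.04)/2 × 4 = 153.24
  [6→6.5]: (22.04+19.51)/2 × 0.5 = 10.3875
  Sum = 241.91125 mg/L·h
Tail: C_last/k_e = 19.51/0.245 = 79.633
AUC_0→∞ (rectal suppository) = 241.91125 + 79.633 = 321.54425 mg/L·h
F = (AUC_ev/D_ev)/(AUC_iv/D_iv) = (321.54425/375)/(465/250) = 0.857451/1.86 = 0.4610

F = 0.461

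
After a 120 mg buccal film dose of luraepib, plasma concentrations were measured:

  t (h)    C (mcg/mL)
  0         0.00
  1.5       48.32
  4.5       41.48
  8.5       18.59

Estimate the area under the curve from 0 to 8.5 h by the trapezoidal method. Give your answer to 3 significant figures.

Trapezoidal AUC_0→8.5:
  [0→1.5]: (0.00+48.32)/2 × 1.5 = 36.24
  [1.5→4.5]: (48.32+41.48)/2 × 3 = 134.7
  [4.5→8.5]: (41.48+18.59)/2 × 4 = 120.14
  Sum = 291.08 mcg/mL·h

AUC = 291 mcg/mL·h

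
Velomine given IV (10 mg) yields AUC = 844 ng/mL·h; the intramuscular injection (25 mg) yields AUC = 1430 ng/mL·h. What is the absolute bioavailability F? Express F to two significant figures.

F = 0.68

F = (AUC_ev / D_ev) / (AUC_iv / D_iv)
  = (1430/25) / (844/10)
  = 57.2 / 84.4 = 0.6777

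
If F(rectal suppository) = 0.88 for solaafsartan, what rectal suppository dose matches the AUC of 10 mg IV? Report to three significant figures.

D_rectal = 11.4 mg

For equal systemic exposure: F × D_ev = D_iv
D_ev = D_iv / F = 10 / 0.88 = 11.3636 mg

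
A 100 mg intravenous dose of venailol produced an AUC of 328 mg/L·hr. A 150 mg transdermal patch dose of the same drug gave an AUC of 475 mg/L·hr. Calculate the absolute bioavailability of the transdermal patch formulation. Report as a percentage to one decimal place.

F = (AUC_ev / D_ev) / (AUC_iv / D_iv)
  = (475/150) / (328/100)
  = 3.16667 / 3.28 = 0.9654
  = 96.54%

F = 96.5%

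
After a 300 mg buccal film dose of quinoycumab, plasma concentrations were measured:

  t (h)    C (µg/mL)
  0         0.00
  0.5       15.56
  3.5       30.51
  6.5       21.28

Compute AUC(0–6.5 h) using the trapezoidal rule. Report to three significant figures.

AUC = 151 µg/mL·h

Trapezoidal AUC_0→6.5:
  [0→0.5]: (0.00+15.56)/2 × 0.5 = 3.89
  [0.5→3.5]: (15.56+30.51)/2 × 3 = 69.105
  [3.5→6.5]: (30.51+21.28)/2 × 3 = 77.685
  Sum = 150.68 µg/mL·h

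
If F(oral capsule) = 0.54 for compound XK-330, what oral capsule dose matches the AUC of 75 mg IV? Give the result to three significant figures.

For equal systemic exposure: F × D_ev = D_iv
D_ev = D_iv / F = 75 / 0.54 = 138.889 mg

D_oral = 139 mg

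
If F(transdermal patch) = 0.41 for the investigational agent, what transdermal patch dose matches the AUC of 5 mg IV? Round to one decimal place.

D_transdermal = 12.2 mg

For equal systemic exposure: F × D_ev = D_iv
D_ev = D_iv / F = 5 / 0.41 = 12.1951 mg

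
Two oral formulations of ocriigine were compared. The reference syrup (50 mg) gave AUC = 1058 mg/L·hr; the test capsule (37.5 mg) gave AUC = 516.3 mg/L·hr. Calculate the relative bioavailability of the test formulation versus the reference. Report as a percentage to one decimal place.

F_rel = 65.1%

F_rel = (AUC_test/D_test) / (AUC_ref/D_ref)
      = (516.3/37.5) / (1058/50)
      = 13.768 / 21.16 = 0.6507 = 65.07%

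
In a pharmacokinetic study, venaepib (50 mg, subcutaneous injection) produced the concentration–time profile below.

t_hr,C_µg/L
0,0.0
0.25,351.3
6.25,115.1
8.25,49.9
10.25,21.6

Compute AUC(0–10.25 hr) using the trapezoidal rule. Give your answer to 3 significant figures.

Trapezoidal AUC_0→10.25:
  [0→0.25]: (0.0+351.3)/2 × 0.25 = 43.9125
  [0.25→6.25]: (351.3+115.1)/2 × 6 = 1399.2
  [6.25→8.25]: (115.1+49.9)/2 × 2 = 165.0
  [8.25→10.25]: (49.9+21.6)/2 × 2 = 71.5
  Sum = 1679.6125 µg/L·hr

AUC = 1680 µg/L·hr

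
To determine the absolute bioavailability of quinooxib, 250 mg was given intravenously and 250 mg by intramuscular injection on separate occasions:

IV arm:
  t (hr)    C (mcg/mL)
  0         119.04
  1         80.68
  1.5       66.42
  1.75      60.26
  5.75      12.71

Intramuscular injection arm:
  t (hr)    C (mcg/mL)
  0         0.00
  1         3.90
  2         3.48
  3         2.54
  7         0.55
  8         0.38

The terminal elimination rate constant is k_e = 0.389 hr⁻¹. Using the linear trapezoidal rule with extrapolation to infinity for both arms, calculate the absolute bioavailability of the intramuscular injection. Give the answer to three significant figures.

F = 0.0491

Trapezoidal AUC_0→5.75 (IV):
  [0→1]: (119.04+80.68)/2 × 1 = 99.86
  [1→1.5]: (80.68+66.42)/2 × 0.5 = 36.775
  [1.5→1.75]: (66.42+60.26)/2 × 0.25 = 15.835
  [1.75→5.75]: (60.26+12.71)/2 × 4 = 145.94
  Sum = 298.41 mcg/mL·hr
IV tail: 12.71/0.389 = 32.674; AUC_iv,0→∞ = 298.41 + 32.674 = 331.084 mcg/mL·hr
Trapezoidal AUC_0→8 (intramuscular injection):
  [0→1]: (0.00+3.90)/2 × 1 = 1.95
  [1→2]: (3.90+3.48)/2 × 1 = 3.69
  [2→3]: (3.48+2.54)/2 × 1 = 3.01
  [3→7]: (2.54+0.55)/2 × 4 = 6.18
  [7→8]: (0.55+0.38)/2 × 1 = 0.465
  Sum = 15.295 mcg/mL·hr
intramuscular injection tail: 0.38/0.389 = 0.977; AUC_ev,0→∞ = 15.295 + 0.977 = 16.272 mcg/mL·hr
F = (AUC_ev/D_ev)/(AUC_iv/D_iv) = (16.272/250)/(331.084/250) = 0.065088/1.324336 = 0.0491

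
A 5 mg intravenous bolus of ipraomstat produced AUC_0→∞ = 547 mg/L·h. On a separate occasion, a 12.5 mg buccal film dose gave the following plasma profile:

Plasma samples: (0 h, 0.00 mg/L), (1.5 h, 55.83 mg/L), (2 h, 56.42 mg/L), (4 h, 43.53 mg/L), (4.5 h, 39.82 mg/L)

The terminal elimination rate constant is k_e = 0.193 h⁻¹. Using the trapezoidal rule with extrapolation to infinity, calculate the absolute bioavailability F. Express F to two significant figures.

Trapezoidal AUC_0→4.5 (buccal film):
  [0→1.5]: (0.00+55.83)/2 × 1.5 = 41.8725
  [1.5→2]: (55.83+56.42)/2 × 0.5 = 28.0625
  [2→4]: (56.42+43.53)/2 × 2 = 99.95
  [4→4.5]: (43.53+39.82)/2 × 0.5 = 20.8375
  Sum = 190.7225 mg/L·h
Tail: C_last/k_e = 39.82/0.193 = 206.321
AUC_0→∞ (buccal film) = 190.7225 + 206.321 = 397.0435 mg/L·h
F = (AUC_ev/D_ev)/(AUC_iv/D_iv) = (397.0435/12.5)/(547/5) = 31.76348/109.4 = 0.2903

F = 0.29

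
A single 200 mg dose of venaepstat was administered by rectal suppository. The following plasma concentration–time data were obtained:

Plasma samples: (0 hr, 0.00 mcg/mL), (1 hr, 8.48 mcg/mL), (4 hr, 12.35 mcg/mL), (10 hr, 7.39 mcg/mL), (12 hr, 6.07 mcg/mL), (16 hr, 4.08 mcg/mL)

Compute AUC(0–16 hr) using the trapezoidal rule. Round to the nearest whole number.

Trapezoidal AUC_0→16:
  [0→1]: (0.00+8.48)/2 × 1 = 4.24
  [1→4]: (8.48+12.35)/2 × 3 = 31.245
  [4→10]: (12.35+7.39)/2 × 6 = 59.22
  [10→12]: (7.39+6.07)/2 × 2 = 13.46
  [12→16]: (6.07+4.08)/2 × 4 = 20.3
  Sum = 128.465 mcg/mL·hr

AUC = 128 mcg/mL·hr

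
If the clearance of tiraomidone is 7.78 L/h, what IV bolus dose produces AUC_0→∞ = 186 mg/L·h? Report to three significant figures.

Dose = 1450 mg

Dose_iv = CL × AUC_0→∞
     = 7.78 × 186 = 1447.08 mg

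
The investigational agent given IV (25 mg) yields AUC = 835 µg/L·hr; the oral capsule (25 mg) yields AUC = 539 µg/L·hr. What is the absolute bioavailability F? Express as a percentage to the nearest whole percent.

F = 65%

F = (AUC_ev / D_ev) / (AUC_iv / D_iv)
  = (539/25) / (835/25)
  = 21.56 / 33.4 = 0.6455
  = 64.55%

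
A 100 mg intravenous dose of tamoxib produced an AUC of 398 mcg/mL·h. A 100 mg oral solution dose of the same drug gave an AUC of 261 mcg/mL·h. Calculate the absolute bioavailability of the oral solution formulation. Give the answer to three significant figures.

F = 0.656

F = (AUC_ev / D_ev) / (AUC_iv / D_iv)
  = (261/100) / (398/100)
  = 2.61 / 3.98 = 0.6558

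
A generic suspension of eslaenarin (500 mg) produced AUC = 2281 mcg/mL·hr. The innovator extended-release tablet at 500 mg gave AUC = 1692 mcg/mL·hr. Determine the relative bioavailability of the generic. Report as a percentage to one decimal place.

F_rel = (AUC_test/D_test) / (AUC_ref/D_ref)
      = (2281/500) / (1692/500)
      = 4.562 / 3.384 = 1.3481 = 134.81%

F_rel = 134.8%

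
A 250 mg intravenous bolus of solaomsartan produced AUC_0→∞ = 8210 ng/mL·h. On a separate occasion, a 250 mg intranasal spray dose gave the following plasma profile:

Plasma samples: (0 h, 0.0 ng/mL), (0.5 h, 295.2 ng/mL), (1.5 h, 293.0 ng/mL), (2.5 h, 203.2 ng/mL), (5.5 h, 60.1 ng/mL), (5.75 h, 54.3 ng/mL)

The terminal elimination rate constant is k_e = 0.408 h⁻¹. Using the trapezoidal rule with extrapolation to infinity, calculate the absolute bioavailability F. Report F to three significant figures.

Trapezoidal AUC_0→5.75 (intranasal spray):
  [0→0.5]: (0.0+295.2)/2 × 0.5 = 73.8
  [0.5→1.5]: (295.2+293.0)/2 × 1 = 294.1
  [1.5→2.5]: (293.0+203.2)/2 × 1 = 248.1
  [2.5→5.5]: (203.2+60.1)/2 × 3 = 394.95
  [5.5→5.75]: (60.1+54.3)/2 × 0.25 = 14.3
  Sum = 1025.25 ng/mL·h
Tail: C_last/k_e = 54.3/0.408 = 133.088
AUC_0→∞ (intranasal spray) = 1025.25 + 133.088 = 1158.338 ng/mL·h
F = (AUC_ev/D_ev)/(AUC_iv/D_iv) = (1158.338/250)/(8210/250) = 4.633352/32.84 = 0.1411

F = 0.141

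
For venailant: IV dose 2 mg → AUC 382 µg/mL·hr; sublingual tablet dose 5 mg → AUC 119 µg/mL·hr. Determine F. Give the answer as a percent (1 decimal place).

F = 12.5%

F = (AUC_ev / D_ev) / (AUC_iv / D_iv)
  = (119/5) / (382/2)
  = 23.8 / 191 = 0.1246
  = 12.46%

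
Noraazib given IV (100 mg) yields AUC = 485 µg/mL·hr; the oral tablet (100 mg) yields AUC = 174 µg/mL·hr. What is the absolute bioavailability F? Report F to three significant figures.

F = (AUC_ev / D_ev) / (AUC_iv / D_iv)
  = (174/100) / (485/100)
  = 1.74 / 4.85 = 0.3588

F = 0.359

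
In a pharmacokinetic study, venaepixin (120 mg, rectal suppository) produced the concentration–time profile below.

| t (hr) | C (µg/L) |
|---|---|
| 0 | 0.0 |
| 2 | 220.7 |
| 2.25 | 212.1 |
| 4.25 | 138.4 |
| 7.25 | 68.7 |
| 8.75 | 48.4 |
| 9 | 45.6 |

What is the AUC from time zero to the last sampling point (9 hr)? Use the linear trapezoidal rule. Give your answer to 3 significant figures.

Trapezoidal AUC_0→9:
  [0→2]: (0.0+220.7)/2 × 2 = 220.7
  [2→2.25]: (220.7+212.1)/2 × 0.25 = 54.1
  [2.25→4.25]: (212.1+138.4)/2 × 2 = 350.5
  [4.25→7.25]: (138.4+68.7)/2 × 3 = 310.65
  [7.25→8.75]: (68.7+48.4)/2 × 1.5 = 87.825
  [8.75→9]: (48.4+45.6)/2 × 0.25 = 11.75
  Sum = 1035.525 µg/L·hr

AUC = 1040 µg/L·hr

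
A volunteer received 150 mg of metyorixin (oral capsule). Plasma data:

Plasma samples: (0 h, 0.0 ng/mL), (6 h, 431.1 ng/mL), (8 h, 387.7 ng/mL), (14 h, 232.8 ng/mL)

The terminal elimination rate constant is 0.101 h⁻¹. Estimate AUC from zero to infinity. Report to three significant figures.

Trapezoidal AUC_0→14:
  [0→6]: (0.0+431.1)/2 × 6 = 1293.3
  [6→8]: (431.1+387.7)/2 × 2 = 818.8
  [8→14]: (387.7+232.8)/2 × 6 = 1861.5
  Sum = 3973.6 ng/mL·h
Extrapolated tail: C_last / k_e = 232.8 / 0.101 = 2304.950
AUC_0→∞ = 3973.6 + 2304.950 = 6278.55 ng/mL·h

AUC = 6280 ng/mL·h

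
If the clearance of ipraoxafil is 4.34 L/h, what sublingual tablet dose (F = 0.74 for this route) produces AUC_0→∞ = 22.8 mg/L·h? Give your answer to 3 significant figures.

Dose = 134 mg

Dose = CL × AUC_0→∞ / F
     = 4.34 × 22.8 / 0.74 = 133.719 mg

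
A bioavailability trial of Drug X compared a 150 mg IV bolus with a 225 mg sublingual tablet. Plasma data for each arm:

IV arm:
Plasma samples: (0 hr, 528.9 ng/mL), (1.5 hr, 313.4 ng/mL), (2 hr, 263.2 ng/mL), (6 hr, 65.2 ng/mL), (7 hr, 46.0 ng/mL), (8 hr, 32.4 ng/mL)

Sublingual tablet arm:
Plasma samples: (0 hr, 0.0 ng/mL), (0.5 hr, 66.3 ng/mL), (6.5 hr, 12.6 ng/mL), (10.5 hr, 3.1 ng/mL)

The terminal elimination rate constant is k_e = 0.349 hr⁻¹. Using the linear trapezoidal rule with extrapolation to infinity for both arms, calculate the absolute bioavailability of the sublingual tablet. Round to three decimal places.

Trapezoidal AUC_0→8 (IV):
  [0→1.5]: (528.9+313.4)/2 × 1.5 = 631.725
  [1.5→2]: (313.4+263.2)/2 × 0.5 = 144.15
  [2→6]: (263.2+65.2)/2 × 4 = 656.8
  [6→7]: (65.2+46.0)/2 × 1 = 55.6
  [7→8]: (46.0+32.4)/2 × 1 = 39.2
  Sum = 1527.475 ng/mL·hr
IV tail: 32.4/0.349 = 92.837; AUC_iv,0→∞ = 1527.475 + 92.837 = 1620.312 ng/mL·hr
Trapezoidal AUC_0→10.5 (sublingual tablet):
  [0→0.5]: (0.0+66.3)/2 × 0.5 = 16.575
  [0.5→6.5]: (66.3+12.6)/2 × 6 = 236.7
  [6.5→10.5]: (12.6+3.1)/2 × 4 = 31.4
  Sum = 284.675 ng/mL·hr
sublingual tablet tail: 3.1/0.349 = 8.883; AUC_ev,0→∞ = 284.675 + 8.883 = 293.558 ng/mL·hr
F = (AUC_ev/D_ev)/(AUC_iv/D_iv) = (293.558/225)/(1620.312/150) = 1.3047/10.80208 = 0.1208

F = 0.121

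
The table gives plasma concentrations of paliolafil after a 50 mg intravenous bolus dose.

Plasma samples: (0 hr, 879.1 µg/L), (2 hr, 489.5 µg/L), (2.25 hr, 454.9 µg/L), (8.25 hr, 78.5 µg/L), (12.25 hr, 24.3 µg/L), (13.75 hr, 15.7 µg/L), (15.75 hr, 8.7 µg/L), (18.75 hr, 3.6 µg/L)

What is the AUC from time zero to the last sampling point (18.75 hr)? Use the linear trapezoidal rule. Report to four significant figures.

AUC = 3365 µg/L·hr

Trapezoidal AUC_0→18.75:
  [0→2]: (879.1+489.5)/2 × 2 = 1368.6
  [2→2.25]: (489.5+454.9)/2 × 0.25 = 118.05
  [2.25→8.25]: (454.9+78.5)/2 × 6 = 1600.2
  [8.25→12.25]: (78.5+24.3)/2 × 4 = 205.6
  [12.25→13.75]: (24.3+15.7)/2 × 1.5 = 30.0
  [13.75→15.75]: (15.7+8.7)/2 × 2 = 24.4
  [15.75→18.75]: (8.7+3.6)/2 × 3 = 18.45
  Sum = 3365.3 µg/L·hr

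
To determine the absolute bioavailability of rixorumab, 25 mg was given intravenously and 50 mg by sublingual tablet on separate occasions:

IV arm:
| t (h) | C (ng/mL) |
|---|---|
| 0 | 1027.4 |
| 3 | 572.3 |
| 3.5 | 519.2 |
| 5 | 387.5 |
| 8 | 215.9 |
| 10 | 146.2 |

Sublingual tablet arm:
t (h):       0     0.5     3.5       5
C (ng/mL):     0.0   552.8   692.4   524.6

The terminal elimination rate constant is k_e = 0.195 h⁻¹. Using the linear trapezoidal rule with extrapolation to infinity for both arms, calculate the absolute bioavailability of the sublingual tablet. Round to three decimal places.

F = 0.522

Trapezoidal AUC_0→10 (IV):
  [0→3]: (1027.4+572.3)/2 × 3 = 2399.55
  [3→3.5]: (572.3+519.2)/2 × 0.5 = 272.875
  [3.5→5]: (519.2+387.5)/2 × 1.5 = 680.025
  [5→8]: (387.5+215.9)/2 × 3 = 905.1
  [8→10]: (215.9+146.2)/2 × 2 = 362.1
  Sum = 4619.65 ng/mL·h
IV tail: 146.2/0.195 = 749.744; AUC_iv,0→∞ = 4619.65 + 749.744 = 5369.394 ng/mL·h
Trapezoidal AUC_0→5 (sublingual tablet):
  [0→0.5]: (0.0+552.8)/2 × 0.5 = 138.2
  [0.5→3.5]: (552.8+692.4)/2 × 3 = 1867.8
  [3.5→5]: (692.4+524.6)/2 × 1.5 = 912.75
  Sum = 2918.75 ng/mL·h
sublingual tablet tail: 524.6/0.195 = 2690.256; AUC_ev,0→∞ = 2918.75 + 2690.256 = 5609.006 ng/mL·h
F = (AUC_ev/D_ev)/(AUC_iv/D_iv) = (5609.006/50)/(5369.394/25) = 112.18012/214.77576 = 0.5223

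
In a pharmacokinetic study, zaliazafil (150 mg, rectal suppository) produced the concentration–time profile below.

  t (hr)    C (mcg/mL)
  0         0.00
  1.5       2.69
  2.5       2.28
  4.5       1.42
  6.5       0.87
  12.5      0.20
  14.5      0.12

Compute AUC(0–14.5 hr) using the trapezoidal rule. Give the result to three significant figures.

AUC = 14.0 mcg/mL·hr

Trapezoidal AUC_0→14.5:
  [0→1.5]: (0.00+2.69)/2 × 1.5 = 2.0175
  [1.5→2.5]: (2.69+2.28)/2 × 1 = 2.485
  [2.5→4.5]: (2.28+1.42)/2 × 2 = 3.7
  [4.5→6.5]: (1.42+0.87)/2 × 2 = 2.29
  [6.5→12.5]: (0.87+0.20)/2 × 6 = 3.21
  [12.5→14.5]: (0.20+0.12)/2 × 2 = 0.32
  Sum = 14.0225 mcg/mL·hr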